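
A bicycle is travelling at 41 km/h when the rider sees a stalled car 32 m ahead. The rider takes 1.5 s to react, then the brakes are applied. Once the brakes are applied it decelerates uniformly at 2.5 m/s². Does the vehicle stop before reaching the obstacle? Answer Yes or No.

No

41 km/h ÷ 3.6 = 11.3889 m/s.
Reaction distance = 11.3889 × 1.5 = 17.083 m.
Braking distance = v²/(2a) = 129.707 / 5.000 = 25.941 m.
Total stopping distance = 17.083 + 25.941 = 43.024 m, vs 32 m available — it cannot stop in time and overshoots by 43.024 − 32 = 11.024 m.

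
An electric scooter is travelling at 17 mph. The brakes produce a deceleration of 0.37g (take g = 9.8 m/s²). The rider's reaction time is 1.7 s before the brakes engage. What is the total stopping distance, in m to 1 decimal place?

Total stopping distance ≈ 20.9 m

17 mph × 0.44704 = 7.5997 m/s.
a = 0.37 × 9.8 = 3.626 m/s².
Reaction distance = v·t_r = 7.5997 × 1.7 = 12.919 m.
Braking distance = v²/(2a) = 7.5997² / (2 × 3.626) = 57.755 / 7.252 = 7.964 m.
Total = 12.919 + 7.964 = 20.883 m.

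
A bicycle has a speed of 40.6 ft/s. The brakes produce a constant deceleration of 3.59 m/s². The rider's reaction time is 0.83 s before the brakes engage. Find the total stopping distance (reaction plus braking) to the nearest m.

40.6 ft/s × 0.3048 = 12.3749 m/s.
Reaction distance = v·t_r = 12.3749 × 0.83 = 10.271 m.
Braking distance = v²/(2a) = 12.3749² / (2 × 3.590) = 153.138 / 7.180 = 21.328 m.
Total = 10.271 + 21.328 = 31.599 m.

Total stopping distance ≈ 32 m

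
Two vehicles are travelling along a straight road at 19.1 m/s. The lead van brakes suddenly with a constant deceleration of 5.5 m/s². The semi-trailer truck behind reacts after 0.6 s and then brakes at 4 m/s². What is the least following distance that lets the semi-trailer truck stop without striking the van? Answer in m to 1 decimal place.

Minimum gap ≈ 23.9 m

Leader travels v²/(2a_L) = 364.810 / 11.000 = 33.165 m before stopping.
Follower covers v·t_r = 19.1000 × 0.6 = 11.460 m while reacting, then v²/(2a_F) = 364.810 / 8.000 = 45.601 m while braking, for a total of 11.460 + 45.601 = 57.061 m.
Since a_F ≤ a_L and the follower starts braking later, the follower is never slower than the leader, so the closest approach is when both have stopped.
Minimum gap = 57.061 − 33.165 = 23.896 m.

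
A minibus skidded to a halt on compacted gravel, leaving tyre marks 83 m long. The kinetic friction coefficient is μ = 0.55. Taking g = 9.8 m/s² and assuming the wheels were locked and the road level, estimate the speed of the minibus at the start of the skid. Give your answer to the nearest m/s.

Initial speed ≈ 30 m/s

Deceleration a = μg = 0.55 × 9.8 = 5.390 m/s².
v = √(2a·d) = √(2 × 5.390 × 83) = √894.740 = 29.9122 m/s.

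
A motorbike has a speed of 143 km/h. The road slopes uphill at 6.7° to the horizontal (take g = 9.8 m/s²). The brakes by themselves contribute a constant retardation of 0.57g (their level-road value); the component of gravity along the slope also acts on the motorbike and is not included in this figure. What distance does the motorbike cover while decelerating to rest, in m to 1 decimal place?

143 km/h ÷ 3.6 = 39.7222 m/s.
a = 0.57 × 9.8 = 5.586 m/s².
Gravity along the uphill slope adds to the braking deceleration: a_eff = 5.586 + 9.8·sin 6.7° = 5.586 + 1.143 = 6.729 m/s².
Braking distance = v²/(2a) = 39.7222² / (2 × 6.729) = 1577.853 / 13.458 = 117.243 m.

Braking distance ≈ 117.2 m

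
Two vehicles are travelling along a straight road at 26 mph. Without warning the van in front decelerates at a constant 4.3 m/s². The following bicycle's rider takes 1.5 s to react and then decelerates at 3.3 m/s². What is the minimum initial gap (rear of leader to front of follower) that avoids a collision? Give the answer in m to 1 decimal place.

26 mph × 0.44704 = 11.6230 m/s.
Leader travels v²/(2a_L) = 135.094 / 8.600 = 15.709 m before stopping.
Follower covers v·t_r = 11.6230 × 1.5 = 17.434 m while reacting, then v²/(2a_F) = 135.094 / 6.600 = 20.469 m while braking, for a total of 17.434 + 20.469 = 37.903 m.
Since a_F ≤ a_L and the follower starts braking later, the follower is never slower than the leader, so the closest approach is when both have stopped.
Minimum gap = 37.903 − 15.709 = 22.194 m.

Minimum gap ≈ 22.2 m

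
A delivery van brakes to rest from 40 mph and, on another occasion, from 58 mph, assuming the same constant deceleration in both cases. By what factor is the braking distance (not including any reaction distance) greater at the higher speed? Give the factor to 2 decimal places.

Factor ≈ 2.10

Braking distance d = v²/(2a), so with a fixed, d ∝ v².
Factor = (58/40)² = 1.4500² = 2.1025.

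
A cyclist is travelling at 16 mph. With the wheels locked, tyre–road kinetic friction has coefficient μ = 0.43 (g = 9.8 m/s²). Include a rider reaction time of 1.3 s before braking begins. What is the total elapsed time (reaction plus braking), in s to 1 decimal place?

Total time ≈ 3.0 s

16 mph × 0.44704 = 7.1526 m/s.
a = μg = 0.43 × 9.8 = 4.214 m/s².
Braking time = v/a = 7.1526 / 4.214 = 1.697 s.
Total = 1.3 + 1.697 = 2.997 s.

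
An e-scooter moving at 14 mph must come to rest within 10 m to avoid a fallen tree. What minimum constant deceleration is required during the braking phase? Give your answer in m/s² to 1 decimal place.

14 mph × 0.44704 = 6.2586 m/s.
v² = 2a·d ⇒ a = v²/(2d) = 6.2586² / (2 × 10.000) = 39.170 / 20.000 = 1.9585 m/s².

Required deceleration ≈ 2.0 m/s²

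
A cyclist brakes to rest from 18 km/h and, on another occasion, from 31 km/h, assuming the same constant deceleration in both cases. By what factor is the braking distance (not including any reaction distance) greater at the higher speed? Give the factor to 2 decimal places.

Factor ≈ 2.97

Braking distance d = v²/(2a), so with a fixed, d ∝ v².
Factor = (31/18)² = 1.7222² = 2.9660.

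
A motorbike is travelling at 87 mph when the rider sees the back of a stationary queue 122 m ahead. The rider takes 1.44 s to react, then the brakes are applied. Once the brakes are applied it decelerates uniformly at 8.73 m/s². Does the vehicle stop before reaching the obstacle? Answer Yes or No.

No

87 mph × 0.44704 = 38.8925 m/s.
Reaction distance = 38.8925 × 1.44 = 56.005 m.
Braking distance = v²/(2a) = 1512.627 / 17.460 = 86.634 m.
Total stopping distance = 56.005 + 86.634 = 142.639 m, vs 122 m available — it cannot stop in time and overshoots by 142.639 − 122 = 20.639 m.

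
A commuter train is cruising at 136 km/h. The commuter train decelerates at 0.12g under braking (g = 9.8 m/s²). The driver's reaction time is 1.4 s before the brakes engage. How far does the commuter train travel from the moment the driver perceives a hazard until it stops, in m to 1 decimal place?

Total stopping distance ≈ 659.7 m

136 km/h ÷ 3.6 = 37.7778 m/s.
a = 0.12 × 9.8 = 1.176 m/s².
Reaction distance = v·t_r = 37.7778 × 1.4 = 52.889 m.
Braking distance = v²/(2a) = 37.7778² / (2 × 1.176) = 1427.162 / 2.352 = 606.787 m.
Total = 52.889 + 606.787 = 659.676 m.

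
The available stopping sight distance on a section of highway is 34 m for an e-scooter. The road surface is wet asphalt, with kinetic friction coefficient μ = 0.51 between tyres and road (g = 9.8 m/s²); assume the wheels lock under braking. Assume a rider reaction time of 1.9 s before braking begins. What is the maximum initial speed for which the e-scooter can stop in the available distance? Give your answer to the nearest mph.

Maximum speed ≈ 25 mph

a = μg = 0.51 × 9.8 = 4.998 m/s².
Stopping distance: v·t_r + v²/(2a) = 34 with t_r = 1.9 s and a = 4.998 m/s².
So v² + 18.992 v − 339.86 = 0.
Positive root: v = −a·t_r + √((a·t_r)² + 2a·d) = −9.496 + √(90.174 + 339.86) = 11.2413 m/s.
11.2413 m/s ÷ 0.44704 = 25.146 mph.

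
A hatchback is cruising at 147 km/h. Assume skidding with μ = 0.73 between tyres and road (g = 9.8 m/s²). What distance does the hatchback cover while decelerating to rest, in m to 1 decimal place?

147 km/h ÷ 3.6 = 40.8333 m/s.
a = μg = 0.73 × 9.8 = 7.154 m/s².
Braking distance = v²/(2a) = 40.8333² / (2 × 7.154) = 1667.358 / 14.308 = 116.533 m.

Braking distance ≈ 116.5 m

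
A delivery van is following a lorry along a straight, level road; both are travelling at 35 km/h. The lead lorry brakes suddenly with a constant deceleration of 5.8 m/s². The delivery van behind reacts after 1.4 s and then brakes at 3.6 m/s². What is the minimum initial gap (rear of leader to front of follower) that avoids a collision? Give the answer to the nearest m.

Minimum gap ≈ 19 m

35 km/h ÷ 3.6 = 9.7222 m/s.
Leader travels v²/(2a_L) = 94.521 / 11.600 = 8.148 m before stopping.
Follower covers v·t_r = 9.7222 × 1.4 = 13.611 m while reacting, then v²/(2a_F) = 94.521 / 7.200 = 13.128 m while braking, for a total of 13.611 + 13.128 = 26.739 m.
Since a_F ≤ a_L and the follower starts braking later, the follower is never slower than the leader, so the closest approach is when both have stopped.
Minimum gap = 26.739 − 8.148 = 18.591 m.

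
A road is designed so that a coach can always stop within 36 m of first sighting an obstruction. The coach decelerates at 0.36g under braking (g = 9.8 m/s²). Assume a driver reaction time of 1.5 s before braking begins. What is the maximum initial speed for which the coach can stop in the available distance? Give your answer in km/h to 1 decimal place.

a = 0.36 × 9.8 = 3.528 m/s².
Stopping distance: v·t_r + v²/(2a) = 36 with t_r = 1.5 s and a = 3.528 m/s².
So v² + 10.584 v − 254.02 = 0.
Positive root: v = −a·t_r + √((a·t_r)² + 2a·d) = −5.292 + √(28.005 + 254.02) = 11.5016 m/s.
11.5016 m/s × 3.6 = 41.406 km/h.

Maximum speed ≈ 41.4 km/h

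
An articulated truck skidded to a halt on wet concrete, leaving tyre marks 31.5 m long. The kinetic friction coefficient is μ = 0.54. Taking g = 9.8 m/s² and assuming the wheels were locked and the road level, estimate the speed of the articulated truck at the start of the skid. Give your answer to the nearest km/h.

Deceleration a = μg = 0.54 × 9.8 = 5.292 m/s².
v = √(2a·d) = √(2 × 5.292 × 31.5) = √333.396 = 18.2591 m/s.
= 18.2591 × 3.6 = 65.733 km/h.

Initial speed ≈ 66 km/h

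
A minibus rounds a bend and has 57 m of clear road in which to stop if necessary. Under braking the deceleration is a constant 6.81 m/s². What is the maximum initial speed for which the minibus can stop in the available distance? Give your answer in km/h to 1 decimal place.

v²/(2a) = d ⇒ v = √(2 × 6.810 × 57) = √776.34 = 27.8629 m/s.
27.8629 m/s × 3.6 = 100.306 km/h.

Maximum speed ≈ 100.3 km/h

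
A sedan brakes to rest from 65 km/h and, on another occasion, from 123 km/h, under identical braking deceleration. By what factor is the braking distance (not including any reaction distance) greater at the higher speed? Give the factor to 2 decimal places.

Factor ≈ 3.58

Braking distance d = v²/(2a), so with a fixed, d ∝ v².
Factor = (123/65)² = 1.8923² = 3.5808.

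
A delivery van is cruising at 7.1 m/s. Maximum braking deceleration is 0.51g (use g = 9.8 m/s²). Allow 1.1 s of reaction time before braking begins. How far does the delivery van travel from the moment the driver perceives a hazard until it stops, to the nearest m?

a = 0.51 × 9.8 = 4.998 m/s².
Reaction distance = v·t_r = 7.1000 × 1.1 = 7.810 m.
Braking distance = v²/(2a) = 7.1000² / (2 × 4.998) = 50.410 / 9.996 = 5.043 m.
Total = 7.810 + 5.043 = 12.853 m.

Total stopping distance ≈ 13 m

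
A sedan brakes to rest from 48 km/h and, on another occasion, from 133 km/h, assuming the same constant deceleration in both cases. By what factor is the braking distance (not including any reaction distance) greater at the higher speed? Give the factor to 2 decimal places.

Factor ≈ 7.68

Braking distance d = v²/(2a), so with a fixed, d ∝ v².
Factor = (133/48)² = 2.7708² = 7.6773.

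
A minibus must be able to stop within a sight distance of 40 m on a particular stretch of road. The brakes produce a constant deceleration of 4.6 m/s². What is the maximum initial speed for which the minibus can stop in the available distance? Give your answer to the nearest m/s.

v²/(2a) = d ⇒ v = √(2 × 4.600 × 40) = √368.00 = 19.1833 m/s.

Maximum speed ≈ 19 m/s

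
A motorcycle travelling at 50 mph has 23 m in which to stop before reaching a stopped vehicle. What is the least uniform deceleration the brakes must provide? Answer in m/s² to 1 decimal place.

50 mph × 0.44704 = 22.3520 m/s.
v² = 2a·d ⇒ a = v²/(2d) = 22.3520² / (2 × 23.000) = 499.612 / 46.000 = 10.8611 m/s².

Required deceleration ≈ 10.9 m/s²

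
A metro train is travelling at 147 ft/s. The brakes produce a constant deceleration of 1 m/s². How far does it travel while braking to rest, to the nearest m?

147 ft/s × 0.3048 = 44.8056 m/s.
Braking distance = v²/(2a) = 44.8056² / (2 × 1.000) = 2007.542 / 2.000 = 1003.771 m.

Braking distance ≈ 1004 m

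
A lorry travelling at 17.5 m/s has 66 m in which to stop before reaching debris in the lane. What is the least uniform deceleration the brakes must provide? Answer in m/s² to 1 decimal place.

Required deceleration ≈ 2.3 m/s²

v² = 2a·d ⇒ a = v²/(2d) = 17.5000² / (2 × 66.000) = 306.250 / 132.000 = 2.3201 m/s².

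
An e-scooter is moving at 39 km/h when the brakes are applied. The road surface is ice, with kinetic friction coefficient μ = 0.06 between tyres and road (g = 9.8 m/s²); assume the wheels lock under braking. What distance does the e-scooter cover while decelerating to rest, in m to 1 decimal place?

39 km/h ÷ 3.6 = 10.8333 m/s.
a = μg = 0.06 × 9.8 = 0.588 m/s².
Braking distance = v²/(2a) = 10.8333² / (2 × 0.588) = 117.360 / 1.176 = 99.796 m.

Braking distance ≈ 99.8 m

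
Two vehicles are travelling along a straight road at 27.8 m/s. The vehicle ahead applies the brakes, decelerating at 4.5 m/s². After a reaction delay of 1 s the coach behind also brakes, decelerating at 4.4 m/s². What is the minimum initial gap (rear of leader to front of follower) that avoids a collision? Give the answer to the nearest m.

Minimum gap ≈ 30 m

Leader travels v²/(2a_L) = 772.840 / 9.000 = 85.871 m before stopping.
Follower covers v·t_r = 27.8000 × 1 = 27.800 m while reacting, then v²/(2a_F) = 772.840 / 8.800 = 87.823 m while braking, for a total of 27.800 + 87.823 = 115.623 m.
Since a_F ≤ a_L and the follower starts braking later, the follower is never slower than the leader, so the closest approach is when both have stopped.
Minimum gap = 115.623 − 85.871 = 29.752 m.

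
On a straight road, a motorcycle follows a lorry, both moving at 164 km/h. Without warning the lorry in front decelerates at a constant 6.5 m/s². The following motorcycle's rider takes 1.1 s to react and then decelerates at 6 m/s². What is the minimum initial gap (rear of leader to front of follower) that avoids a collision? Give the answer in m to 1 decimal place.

164 km/h ÷ 3.6 = 45.5556 m/s.
Leader travels v²/(2a_L) = 2075.313 / 13.000 = 159.639 m before stopping.
Follower covers v·t_r = 45.5556 × 1.1 = 50.111 m while reacting, then v²/(2a_F) = 2075.313 / 12.000 = 172.943 m while braking, for a total of 50.111 + 172.943 = 223.054 m.
Since a_F ≤ a_L and the follower starts braking later, the follower is never slower than the leader, so the closest approach is when both have stopped.
Minimum gap = 223.054 − 159.639 = 63.415 m.

Minimum gap ≈ 63.4 m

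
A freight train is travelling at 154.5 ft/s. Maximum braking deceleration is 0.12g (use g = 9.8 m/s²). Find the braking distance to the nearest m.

Braking distance ≈ 943 m

154.5 ft/s × 0.3048 = 47.0916 m/s.
a = 0.12 × 9.8 = 1.176 m/s².
Braking distance = v²/(2a) = 47.0916² / (2 × 1.176) = 2217.619 / 2.352 = 942.865 m.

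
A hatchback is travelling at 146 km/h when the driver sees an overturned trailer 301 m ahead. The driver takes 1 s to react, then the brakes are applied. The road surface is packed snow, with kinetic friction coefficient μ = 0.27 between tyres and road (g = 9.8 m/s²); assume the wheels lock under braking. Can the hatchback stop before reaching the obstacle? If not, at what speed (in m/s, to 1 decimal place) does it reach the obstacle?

No — it strikes the obstacle at 16.3 m/s

146 km/h ÷ 3.6 = 40.5556 m/s.
a = μg = 0.27 × 9.8 = 2.646 m/s².
Reaction distance = 40.5556 × 1 = 40.556 m.
Braking distance needed to stop: v²/(2a) = 1644.757 / 5.292 = 310.801 m, so total needed = 40.556 + 310.801 = 351.357 m > 301 m — it cannot stop.
Distance remaining when braking begins: 301 − 40.556 = 260.444 m.
v² = v₀² − 2a·d = 1644.757 − 2 × 2.646 × 260.444 = 266.487 m²/s².
v = √266.487 = 16.324 m/s.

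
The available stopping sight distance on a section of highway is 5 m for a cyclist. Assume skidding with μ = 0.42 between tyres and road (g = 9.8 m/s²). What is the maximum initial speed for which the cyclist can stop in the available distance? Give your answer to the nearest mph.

Maximum speed ≈ 14 mph

a = μg = 0.42 × 9.8 = 4.116 m/s².
v²/(2a) = d ⇒ v = √(2 × 4.116 × 5) = √41.16 = 6.4156 m/s.
6.4156 m/s ÷ 0.44704 = 14.351 mph.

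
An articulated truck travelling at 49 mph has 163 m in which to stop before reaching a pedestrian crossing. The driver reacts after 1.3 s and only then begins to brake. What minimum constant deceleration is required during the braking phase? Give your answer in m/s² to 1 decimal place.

49 mph × 0.44704 = 21.9050 m/s.
Distance covered during reaction = 21.9050 × 1.3 = 28.477 m.
Distance available for braking: 163 − 28.477 = 134.523 m.
v² = 2a·d ⇒ a = v²/(2d) = 21.9050² / (2 × 134.523) = 479.829 / 269.046 = 1.7834 m/s².

Required deceleration ≈ 1.8 m/s²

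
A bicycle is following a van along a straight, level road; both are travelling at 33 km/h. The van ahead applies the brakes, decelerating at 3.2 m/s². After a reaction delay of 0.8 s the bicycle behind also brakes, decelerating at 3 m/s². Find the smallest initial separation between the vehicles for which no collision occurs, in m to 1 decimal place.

33 km/h ÷ 3.6 = 9.1667 m/s.
Leader travels v²/(2a_L) = 84.028 / 6.400 = 13.129 m before stopping.
Follower covers v·t_r = 9.1667 × 0.8 = 7.333 m while reacting, then v²/(2a_F) = 84.028 / 6.000 = 14.005 m while braking, for a total of 7.333 + 14.005 = 21.338 m.
Since a_F ≤ a_L and the follower starts braking later, the follower is never slower than the leader, so the closest approach is when both have stopped.
Minimum gap = 21.338 − 13.129 = 8.209 m.

Minimum gap ≈ 8.2 m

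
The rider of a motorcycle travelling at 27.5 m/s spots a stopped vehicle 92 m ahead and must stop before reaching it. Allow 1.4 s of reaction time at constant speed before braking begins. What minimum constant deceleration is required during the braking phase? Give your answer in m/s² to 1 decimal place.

Required deceleration ≈ 7.1 m/s²

Distance covered during reaction = 27.5000 × 1.4 = 38.500 m.
Distance available for braking: 92 − 38.500 = 53.500 m.
v² = 2a·d ⇒ a = v²/(2d) = 27.5000² / (2 × 53.500) = 756.250 / 107.000 = 7.0678 m/s².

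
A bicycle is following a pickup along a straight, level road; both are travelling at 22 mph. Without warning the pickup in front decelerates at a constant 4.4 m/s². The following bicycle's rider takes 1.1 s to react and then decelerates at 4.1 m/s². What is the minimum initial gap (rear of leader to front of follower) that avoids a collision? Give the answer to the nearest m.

Minimum gap ≈ 12 m

22 mph × 0.44704 = 9.8349 m/s.
Leader travels v²/(2a_L) = 96.725 / 8.800 = 10.991 m before stopping.
Follower covers v·t_r = 9.8349 × 1.1 = 10.818 m while reacting, then v²/(2a_F) = 96.725 / 8.200 = 11.796 m while braking, for a total of 10.818 + 11.796 = 22.614 m.
Since a_F ≤ a_L and the follower starts braking later, the follower is never slower than the leader, so the closest approach is when both have stopped.
Minimum gap = 22.614 − 10.991 = 11.623 m.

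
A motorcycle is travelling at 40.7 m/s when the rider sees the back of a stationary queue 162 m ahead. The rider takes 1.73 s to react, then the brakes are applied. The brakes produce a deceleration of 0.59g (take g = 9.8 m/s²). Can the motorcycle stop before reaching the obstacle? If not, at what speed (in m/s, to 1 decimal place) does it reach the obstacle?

a = 0.59 × 9.8 = 5.782 m/s².
Reaction distance = 40.7000 × 1.73 = 70.411 m.
Braking distance needed to stop: v²/(2a) = 1656.490 / 11.564 = 143.245 m, so total needed = 70.411 + 143.245 = 213.656 m > 162 m — it cannot stop.
Distance remaining when braking begins: 162 − 70.411 = 91.589 m.
v² = v₀² − 2a·d = 1656.490 − 2 × 5.782 × 91.589 = 597.355 m²/s².
v = √597.355 = 24.441 m/s.

No — it strikes the obstacle at 24.4 m/s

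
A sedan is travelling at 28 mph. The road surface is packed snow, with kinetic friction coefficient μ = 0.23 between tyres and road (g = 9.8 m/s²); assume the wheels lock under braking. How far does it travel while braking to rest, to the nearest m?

Braking distance ≈ 35 m

28 mph × 0.44704 = 12.5171 m/s.
a = μg = 0.23 × 9.8 = 2.254 m/s².
Braking distance = v²/(2a) = 12.5171² / (2 × 2.254) = 156.678 / 4.508 = 34.756 m.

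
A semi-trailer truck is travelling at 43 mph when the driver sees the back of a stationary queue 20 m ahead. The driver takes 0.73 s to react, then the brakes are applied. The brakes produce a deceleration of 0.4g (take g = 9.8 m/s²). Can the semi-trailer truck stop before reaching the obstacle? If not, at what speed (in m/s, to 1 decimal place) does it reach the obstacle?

No — it strikes the obstacle at 18.0 m/s

43 mph × 0.44704 = 19.2227 m/s.
a = 0.4 × 9.8 = 3.920 m/s².
Reaction distance = 19.2227 × 0.73 = 14.033 m.
Braking distance needed to stop: v²/(2a) = 369.512 / 7.840 = 47.132 m, so total needed = 14.033 + 47.132 = 61.165 m > 20 m — it cannot stop.
Distance remaining when braking begins: 20 − 14.033 = 5.967 m.
v² = v₀² − 2a·d = 369.512 − 2 × 3.920 × 5.967 = 322.731 m²/s².
v = √322.731 = 17.965 m/s.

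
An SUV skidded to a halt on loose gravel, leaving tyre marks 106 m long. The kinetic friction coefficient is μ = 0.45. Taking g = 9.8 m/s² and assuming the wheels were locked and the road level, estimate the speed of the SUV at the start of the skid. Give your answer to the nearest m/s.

Initial speed ≈ 31 m/s

Deceleration a = μg = 0.45 × 9.8 = 4.410 m/s².
v = √(2a·d) = √(2 × 4.410 × 106) = √934.920 = 30.5765 m/s.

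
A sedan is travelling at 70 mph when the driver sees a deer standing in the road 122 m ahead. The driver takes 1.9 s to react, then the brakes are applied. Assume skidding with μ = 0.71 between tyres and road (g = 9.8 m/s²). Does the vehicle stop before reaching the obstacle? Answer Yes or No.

No

70 mph × 0.44704 = 31.2928 m/s.
a = μg = 0.71 × 9.8 = 6.958 m/s².
Reaction distance = 31.2928 × 1.9 = 59.456 m.
Braking distance = v²/(2a) = 979.239 / 13.916 = 70.368 m.
Total stopping distance = 59.456 + 70.368 = 129.824 m, vs 122 m available — it cannot stop in time and overshoots by 129.824 − 122 = 7.824 m.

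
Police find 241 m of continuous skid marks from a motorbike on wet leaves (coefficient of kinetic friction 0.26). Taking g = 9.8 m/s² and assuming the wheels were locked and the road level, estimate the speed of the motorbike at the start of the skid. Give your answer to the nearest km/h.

Deceleration a = μg = 0.26 × 9.8 = 2.548 m/s².
v = √(2a·d) = √(2 × 2.548 × 241) = √1228.136 = 35.0448 m/s.
= 35.0448 × 3.6 = 126.161 km/h.

Initial speed ≈ 126 km/h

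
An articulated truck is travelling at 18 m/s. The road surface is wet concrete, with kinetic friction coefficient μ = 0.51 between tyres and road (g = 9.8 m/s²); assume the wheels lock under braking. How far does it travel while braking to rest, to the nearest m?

Braking distance ≈ 32 m

a = μg = 0.51 × 9.8 = 4.998 m/s².
Braking distance = v²/(2a) = 18.0000² / (2 × 4.998) = 324.000 / 9.996 = 32.413 m.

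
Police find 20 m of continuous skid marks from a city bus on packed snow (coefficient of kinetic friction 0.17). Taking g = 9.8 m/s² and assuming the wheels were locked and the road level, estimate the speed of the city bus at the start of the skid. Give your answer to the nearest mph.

Initial speed ≈ 18 mph

Deceleration a = μg = 0.17 × 9.8 = 1.666 m/s².
v = √(2a·d) = √(2 × 1.666 × 20) = √66.640 = 8.1633 m/s.
= 8.1633 ÷ 0.44704 = 18.261 mph.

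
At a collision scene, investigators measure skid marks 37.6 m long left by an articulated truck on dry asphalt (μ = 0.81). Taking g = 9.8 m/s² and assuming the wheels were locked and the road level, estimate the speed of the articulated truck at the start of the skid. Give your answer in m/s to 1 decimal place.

Deceleration a = μg = 0.81 × 9.8 = 7.938 m/s².
v = √(2a·d) = √(2 × 7.938 × 37.6) = √596.938 = 24.4323 m/s.

Initial speed ≈ 24.4 m/s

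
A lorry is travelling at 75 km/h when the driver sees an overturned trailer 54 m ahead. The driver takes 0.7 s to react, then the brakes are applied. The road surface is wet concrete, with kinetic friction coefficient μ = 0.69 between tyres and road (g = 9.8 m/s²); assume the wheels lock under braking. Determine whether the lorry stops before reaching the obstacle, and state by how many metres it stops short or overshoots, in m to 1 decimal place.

Yes — it stops 7.3 m short of the obstacle

75 km/h ÷ 3.6 = 20.8333 m/s.
a = μg = 0.69 × 9.8 = 6.762 m/s².
Reaction distance = 20.8333 × 0.7 = 14.583 m.
Braking distance = v²/(2a) = 434.026 / 13.524 = 32.093 m.
Total stopping distance = 14.583 + 32.093 = 46.676 m, vs 54 m available — it stops with 54 − 46.676 = 7.324 m to spare.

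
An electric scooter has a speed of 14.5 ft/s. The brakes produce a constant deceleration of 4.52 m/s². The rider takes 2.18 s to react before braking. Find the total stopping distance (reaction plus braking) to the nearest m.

14.5 ft/s × 0.3048 = 4.4196 m/s.
Reaction distance = v·t_r = 4.4196 × 2.18 = 9.635 m.
Braking distance = v²/(2a) = 4.4196² / (2 × 4.520) = 19.533 / 9.040 = 2.161 m.
Total = 9.635 + 2.161 = 11.796 m.

Total stopping distance ≈ 12 m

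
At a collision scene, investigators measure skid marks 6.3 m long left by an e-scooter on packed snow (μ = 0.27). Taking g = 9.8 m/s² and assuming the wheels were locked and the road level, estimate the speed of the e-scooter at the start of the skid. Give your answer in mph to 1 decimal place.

Initial speed ≈ 12.9 mph

Deceleration a = μg = 0.27 × 9.8 = 2.646 m/s².
v = √(2a·d) = √(2 × 2.646 × 6.3) = √33.340 = 5.7741 m/s.
= 5.7741 ÷ 0.44704 = 12.916 mph.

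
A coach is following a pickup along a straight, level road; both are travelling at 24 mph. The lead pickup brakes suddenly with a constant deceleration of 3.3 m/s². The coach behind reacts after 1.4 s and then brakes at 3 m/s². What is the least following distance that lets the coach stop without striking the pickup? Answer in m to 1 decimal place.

Minimum gap ≈ 16.8 m

24 mph × 0.44704 = 10.7290 m/s.
Leader travels v²/(2a_L) = 115.111 / 6.600 = 17.441 m before stopping.
Follower covers v·t_r = 10.7290 × 1.4 = 15.021 m while reacting, then v²/(2a_F) = 115.111 / 6.000 = 19.185 m while braking, for a total of 15.021 + 19.185 = 34.206 m.
Since a_F ≤ a_L and the follower starts braking later, the follower is never slower than the leader, so the closest approach is when both have stopped.
Minimum gap = 34.206 − 17.441 = 16.765 m.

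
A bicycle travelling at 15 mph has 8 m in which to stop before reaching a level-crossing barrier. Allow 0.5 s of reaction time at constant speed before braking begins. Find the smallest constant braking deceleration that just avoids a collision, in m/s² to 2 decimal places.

15 mph × 0.44704 = 6.7056 m/s.
Distance covered during reaction = 6.7056 × 0.5 = 3.353 m.
Distance available for braking: 8 − 3.353 = 4.647 m.
v² = 2a·d ⇒ a = v²/(2d) = 6.7056² / (2 × 4.647) = 44.965 / 9.294 = 4.8381 m/s².

Required deceleration ≈ 4.84 m/s²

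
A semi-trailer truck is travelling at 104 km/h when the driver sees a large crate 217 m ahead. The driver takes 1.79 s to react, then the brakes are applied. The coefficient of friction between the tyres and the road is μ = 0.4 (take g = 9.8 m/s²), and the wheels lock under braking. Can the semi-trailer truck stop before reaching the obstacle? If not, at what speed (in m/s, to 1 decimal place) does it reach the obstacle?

Yes — it stops about 58.8 m short of the obstacle, so it never reaches it

104 km/h ÷ 3.6 = 28.8889 m/s.
a = μg = 0.4 × 9.8 = 3.920 m/s².
Reaction distance = 28.8889 × 1.79 = 51.711 m.
Braking distance = v²/(2a) = 834.569 / 7.840 = 106.450 m.
Total stopping distance = 51.711 + 106.450 = 158.161 m, vs 217 m available — it stops with 217 − 158.161 = 58.839 m to spare.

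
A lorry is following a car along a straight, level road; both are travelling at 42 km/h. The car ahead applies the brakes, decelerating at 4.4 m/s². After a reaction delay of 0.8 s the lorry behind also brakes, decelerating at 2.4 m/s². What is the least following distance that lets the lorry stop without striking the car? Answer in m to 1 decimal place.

Minimum gap ≈ 22.2 m

42 km/h ÷ 3.6 = 11.6667 m/s.
Leader travels v²/(2a_L) = 136.112 / 8.800 = 15.467 m before stopping.
Follower covers v·t_r = 11.6667 × 0.8 = 9.333 m while reacting, then v²/(2a_F) = 136.112 / 4.800 = 28.357 m while braking, for a total of 9.333 + 28.357 = 37.690 m.
Since a_F ≤ a_L and the follower starts braking later, the follower is never slower than the leader, so the closest approach is when both have stopped.
Minimum gap = 37.690 − 15.467 = 22.223 m.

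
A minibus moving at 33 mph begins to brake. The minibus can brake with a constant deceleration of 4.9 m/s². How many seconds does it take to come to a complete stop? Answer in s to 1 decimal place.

Braking time ≈ 3.0 s

33 mph × 0.44704 = 14.7523 m/s.
Braking time = v/a = 14.7523 / 4.900 = 3.011 s.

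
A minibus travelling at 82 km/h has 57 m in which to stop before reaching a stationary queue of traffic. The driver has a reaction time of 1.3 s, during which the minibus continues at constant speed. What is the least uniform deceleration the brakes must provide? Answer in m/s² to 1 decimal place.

82 km/h ÷ 3.6 = 22.7778 m/s.
Distance covered during reaction = 22.7778 × 1.3 = 29.611 m.
Distance available for braking: 57 − 29.611 = 27.389 m.
v² = 2a·d ⇒ a = v²/(2d) = 22.7778² / (2 × 27.389) = 518.828 / 54.778 = 9.4715 m/s².

Required deceleration ≈ 9.5 m/s²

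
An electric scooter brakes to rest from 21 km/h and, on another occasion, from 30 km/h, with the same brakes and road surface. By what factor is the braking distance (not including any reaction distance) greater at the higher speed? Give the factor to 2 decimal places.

Braking distance d = v²/(2a), so with a fixed, d ∝ v².
Factor = (30/21)² = 1.4286² = 2.0409.

Factor ≈ 2.04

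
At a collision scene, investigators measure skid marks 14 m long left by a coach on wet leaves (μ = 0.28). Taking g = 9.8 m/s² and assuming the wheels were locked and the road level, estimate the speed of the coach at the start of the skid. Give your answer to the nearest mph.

Initial speed ≈ 20 mph

Deceleration a = μg = 0.28 × 9.8 = 2.744 m/s².
v = √(2a·d) = √(2 × 2.744 × 14) = √76.832 = 8.7654 m/s.
= 8.7654 ÷ 0.44704 = 19.608 mph.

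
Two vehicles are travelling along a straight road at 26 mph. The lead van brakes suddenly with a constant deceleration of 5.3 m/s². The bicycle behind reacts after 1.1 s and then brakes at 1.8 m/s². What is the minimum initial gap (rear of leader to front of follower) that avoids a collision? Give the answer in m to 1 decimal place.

Minimum gap ≈ 37.6 m

26 mph × 0.44704 = 11.6230 m/s.
Leader travels v²/(2a_L) = 135.094 / 10.600 = 12.745 m before stopping.
Follower covers v·t_r = 11.6230 × 1.1 = 12.785 m while reacting, then v²/(2a_F) = 135.094 / 3.600 = 37.526 m while braking, for a total of 12.785 + 37.526 = 50.311 m.
Since a_F ≤ a_L and the follower starts braking later, the follower is never slower than the leader, so the closest approach is when both have stopped.
Minimum gap = 50.311 − 12.745 = 37.566 m.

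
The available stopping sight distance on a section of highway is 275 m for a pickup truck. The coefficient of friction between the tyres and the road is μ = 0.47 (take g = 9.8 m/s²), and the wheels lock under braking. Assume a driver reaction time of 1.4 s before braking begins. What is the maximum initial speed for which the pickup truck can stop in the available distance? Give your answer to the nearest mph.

Maximum speed ≈ 99 mph

a = μg = 0.47 × 9.8 = 4.606 m/s².
Stopping distance: v·t_r + v²/(2a) = 275 with t_r = 1.4 s and a = 4.606 m/s².
So v² + 12.897 v − 2533.30 = 0.
Positive root: v = −a·t_r + √((a·t_r)² + 2a·d) = −6.448 + √(41.577 + 2533.30) = 44.2952 m/s.
44.2952 m/s ÷ 0.44704 = 99.086 mph.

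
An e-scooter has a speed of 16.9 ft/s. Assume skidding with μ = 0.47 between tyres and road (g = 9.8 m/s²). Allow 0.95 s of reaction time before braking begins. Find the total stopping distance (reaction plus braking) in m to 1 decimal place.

Total stopping distance ≈ 7.8 m

16.9 ft/s × 0.3048 = 5.1511 m/s.
a = μg = 0.47 × 9.8 = 4.606 m/s².
Reaction distance = v·t_r = 5.1511 × 0.95 = 4.894 m.
Braking distance = v²/(2a) = 5.1511² / (2 × 4.606) = 26.534 / 9.212 = 2.880 m.
Total = 4.894 + 2.880 = 7.774 m.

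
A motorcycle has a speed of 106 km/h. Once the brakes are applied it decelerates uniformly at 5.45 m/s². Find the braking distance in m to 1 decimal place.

Braking distance ≈ 79.5 m

106 km/h ÷ 3.6 = 29.4444 m/s.
Braking distance = v²/(2a) = 29.4444² / (2 × 5.450) = 866.973 / 10.900 = 79.539 m.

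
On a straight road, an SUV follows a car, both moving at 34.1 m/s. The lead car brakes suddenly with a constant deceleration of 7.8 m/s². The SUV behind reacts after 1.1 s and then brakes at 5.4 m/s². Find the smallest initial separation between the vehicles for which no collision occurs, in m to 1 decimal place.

Leader travels v²/(2a_L) = 1162.810 / 15.600 = 74.539 m before stopping.
Follower covers v·t_r = 34.1000 × 1.1 = 37.510 m while reacting, then v²/(2a_F) = 1162.810 / 10.800 = 107.668 m while braking, for a total of 37.510 + 107.668 = 145.178 m.
Since a_F ≤ a_L and the follower starts braking later, the follower is never slower than the leader, so the closest approach is when both have stopped.
Minimum gap = 145.178 − 74.539 = 70.639 m.

Minimum gap ≈ 70.6 m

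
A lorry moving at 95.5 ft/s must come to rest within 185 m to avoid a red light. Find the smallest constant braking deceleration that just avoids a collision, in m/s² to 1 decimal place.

Required deceleration ≈ 2.3 m/s²

95.5 ft/s × 0.3048 = 29.1084 m/s.
v² = 2a·d ⇒ a = v²/(2d) = 29.1084² / (2 × 185.000) = 847.299 / 370.000 = 2.2900 m/s².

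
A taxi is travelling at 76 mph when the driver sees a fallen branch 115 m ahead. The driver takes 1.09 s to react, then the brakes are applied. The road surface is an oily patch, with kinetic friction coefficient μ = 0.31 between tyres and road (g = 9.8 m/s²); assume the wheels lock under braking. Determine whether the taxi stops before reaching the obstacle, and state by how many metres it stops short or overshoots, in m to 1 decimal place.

No — it overshoots by 112.0 m

76 mph × 0.44704 = 33.9750 m/s.
a = μg = 0.31 × 9.8 = 3.038 m/s².
Reaction distance = 33.9750 × 1.09 = 37.033 m.
Braking distance = v²/(2a) = 1154.301 / 6.076 = 189.977 m.
Total stopping distance = 37.033 + 189.977 = 227.010 m, vs 115 m available — it cannot stop in time and overshoots by 227.010 − 115 = 112.010 m.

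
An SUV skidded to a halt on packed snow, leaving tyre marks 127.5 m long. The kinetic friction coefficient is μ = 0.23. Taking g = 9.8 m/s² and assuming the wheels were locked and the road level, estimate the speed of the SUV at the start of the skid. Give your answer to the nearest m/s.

Deceleration a = μg = 0.23 × 9.8 = 2.254 m/s².
v = √(2a·d) = √(2 × 2.254 × 127.5) = √574.770 = 23.9744 m/s.

Initial speed ≈ 24 m/s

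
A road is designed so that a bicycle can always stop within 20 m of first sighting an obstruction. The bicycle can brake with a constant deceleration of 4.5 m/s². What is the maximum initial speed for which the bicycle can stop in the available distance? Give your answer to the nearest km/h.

v²/(2a) = d ⇒ v = √(2 × 4.500 × 20) = √180.00 = 13.4164 m/s.
13.4164 m/s × 3.6 = 48.299 km/h.

Maximum speed ≈ 48 km/h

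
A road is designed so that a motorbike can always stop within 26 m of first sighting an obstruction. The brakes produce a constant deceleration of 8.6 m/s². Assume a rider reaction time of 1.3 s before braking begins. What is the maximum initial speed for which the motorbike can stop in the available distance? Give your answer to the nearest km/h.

Stopping distance: v·t_r + v²/(2a) = 26 with t_r = 1.3 s and a = 8.600 m/s².
So v² + 22.360 v − 447.20 = 0.
Positive root: v = −a·t_r + √((a·t_r)² + 2a·d) = −11.180 + √(124.992 + 447.20) = 12.7405 m/s.
12.7405 m/s × 3.6 = 45.866 km/h.

Maximum speed ≈ 46 km/h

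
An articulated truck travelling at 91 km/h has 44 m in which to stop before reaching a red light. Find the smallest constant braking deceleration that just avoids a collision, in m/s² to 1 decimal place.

91 km/h ÷ 3.6 = 25.2778 m/s.
v² = 2a·d ⇒ a = v²/(2d) = 25.2778² / (2 × 44.000) = 638.967 / 88.000 = 7.2610 m/s².

Required deceleration ≈ 7.3 m/s²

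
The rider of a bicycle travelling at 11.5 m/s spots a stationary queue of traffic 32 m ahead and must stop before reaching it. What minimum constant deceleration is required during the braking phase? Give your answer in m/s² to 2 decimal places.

v² = 2a·d ⇒ a = v²/(2d) = 11.5000² / (2 × 32.000) = 132.250 / 64.000 = 2.0664 m/s².

Required deceleration ≈ 2.07 m/s²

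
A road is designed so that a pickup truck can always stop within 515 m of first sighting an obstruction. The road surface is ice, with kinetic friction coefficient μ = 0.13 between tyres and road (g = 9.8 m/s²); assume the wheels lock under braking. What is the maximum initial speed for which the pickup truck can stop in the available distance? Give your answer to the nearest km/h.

Maximum speed ≈ 130 km/h

a = μg = 0.13 × 9.8 = 1.274 m/s².
v²/(2a) = d ⇒ v = √(2 × 1.274 × 515) = √1312.22 = 36.2246 m/s.
36.2246 m/s × 3.6 = 130.409 km/h.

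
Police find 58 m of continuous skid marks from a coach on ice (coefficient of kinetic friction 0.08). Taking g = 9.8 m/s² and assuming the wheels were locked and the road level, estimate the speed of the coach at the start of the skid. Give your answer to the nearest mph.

Deceleration a = μg = 0.08 × 9.8 = 0.784 m/s².
v = √(2a·d) = √(2 × 0.784 × 58) = √90.944 = 9.5365 m/s.
= 9.5365 ÷ 0.44704 = 21.333 mph.

Initial speed ≈ 21 mph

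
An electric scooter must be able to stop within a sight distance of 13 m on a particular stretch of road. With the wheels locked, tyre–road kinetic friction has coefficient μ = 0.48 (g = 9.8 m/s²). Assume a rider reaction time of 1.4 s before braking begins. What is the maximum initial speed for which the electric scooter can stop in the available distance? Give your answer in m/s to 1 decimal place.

a = μg = 0.48 × 9.8 = 4.704 m/s².
Stopping distance: v·t_r + v²/(2a) = 13 with t_r = 1.4 s and a = 4.704 m/s².
So v² + 13.171 v − 122.30 = 0.
Positive root: v = −a·t_r + √((a·t_r)² + 2a·d) = −6.586 + √(43.375 + 122.30) = 6.2855 m/s.

Maximum speed ≈ 6.3 m/s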